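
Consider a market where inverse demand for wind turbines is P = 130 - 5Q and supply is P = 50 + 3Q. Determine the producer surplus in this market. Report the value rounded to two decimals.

150.00

Setting demand equal to supply, 80 = 8Q, so Q* = 10 and P* = 80.
Producer surplus is the triangle above supply below P*: (1/2)(10)(80 - 50) = (1/2)(10)(30) = 150.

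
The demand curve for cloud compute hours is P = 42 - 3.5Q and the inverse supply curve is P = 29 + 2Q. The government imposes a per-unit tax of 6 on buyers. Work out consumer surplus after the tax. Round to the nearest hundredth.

2.83

Pre-tax equilibrium: 42 - 3.5Q = 29 + 2Q gives Q* = 2.3636, P* = 33.7273.
A tax on buyers shifts demand down by 6: (42 - 6) - 3.5Q = 29 + 2Q, so Q_t = 1.2727. Buyers pay P_b = 37.5455; sellers receive P_s = P_b - 6 = 31.5455.
Consumer surplus is the triangle under demand above P_b: (1/2)(1.2727)(42 - 37.5455) = 2.8347.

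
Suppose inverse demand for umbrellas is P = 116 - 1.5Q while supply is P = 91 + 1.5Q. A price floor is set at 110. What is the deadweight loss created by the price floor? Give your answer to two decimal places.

Without the control, 116 - 1.5Q = 91 + 1.5Q so Q* = 8.3333 and P* = 103.5.
At P = 110, buyers demand (116 - 110)/1.5 = 4 while sellers would supply more, so the quantity traded is 4 at price 110.
At Q = 4 the demand price is 110 and the supply price is 97. Deadweight loss is the triangle between the curves from 4 to 8.3333: (1/2)(110 - 97)(8.3333 - 4) = 28.1667.

28.17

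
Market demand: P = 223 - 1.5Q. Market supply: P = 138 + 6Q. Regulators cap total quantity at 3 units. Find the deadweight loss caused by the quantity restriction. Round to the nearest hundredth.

Without the quota, 223 - 1.5Q = 138 + 6Q gives Q* = 11.3333.
At Q = 3 the demand price is 223 - 1.5(3) = 218.5 and the supply price is 138 + 6(3) = 156.
Deadweight loss is the triangle between the curves from 3 to 11.3333: (1/2)(218.5 - 156)(11.3333 - 3) = 260.4167.

260.42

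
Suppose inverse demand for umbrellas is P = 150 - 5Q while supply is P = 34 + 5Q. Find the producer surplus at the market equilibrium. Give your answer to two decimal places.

Equilibrium: 150 - 5Q = 34 + 5Q, so Q* = 11.6 and P* = 92.
Producer surplus is the triangle above supply below P*: (1/2)(11.6)(92 - 34) = (1/2)(11.6)(58) = 336.4.

336.40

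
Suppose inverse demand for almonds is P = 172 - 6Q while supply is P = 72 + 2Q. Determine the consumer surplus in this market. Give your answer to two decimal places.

468.75

Equilibrium: 172 - 6Q = 72 + 2Q, so Q* = 12.5 and P* = 97.
CS is the area between the demand curve and P* from 0 to Q*: (1/2)(12.5)(75) = 468.75.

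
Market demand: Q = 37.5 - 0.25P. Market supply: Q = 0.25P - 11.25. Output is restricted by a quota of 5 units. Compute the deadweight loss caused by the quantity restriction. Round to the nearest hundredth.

264.06

Rewriting demand in inverse form: P = 150 - 4Q.
Rewriting supply in inverse form: P = 45 + 4Q.
Unrestricted equilibrium: Q* = (150 - 45)/(4 + 4) = 13.125.
At Q = 5 the demand price is 150 - 4(5) = 130 and the supply price is 45 + 4(5) = 65.
DWL = (1/2)(gap between curves at 5) x (Q* - 5) = (1/2)(65)(8.125) = 264.0625.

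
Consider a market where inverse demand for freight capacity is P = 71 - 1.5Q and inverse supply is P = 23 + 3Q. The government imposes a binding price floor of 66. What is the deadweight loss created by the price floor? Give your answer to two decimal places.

121.00

Free-market equilibrium: 71 - 1.5Q = 23 + 3Q gives Q* = 10.6667, P* = 55.
At the floor price 66, quantity demanded is (71 - 66)/1.5 = 3.3333; demand is the short side, so Q = 3.3333 trades at P = 66.
The lost-trades triangle has base Q* - 3.3333 = 7.3333 and height equal to the gap between the curves at Q = 3.3333, which is 66 - 33 = 33. DWL = (1/2)(7.3333)(33) = 121.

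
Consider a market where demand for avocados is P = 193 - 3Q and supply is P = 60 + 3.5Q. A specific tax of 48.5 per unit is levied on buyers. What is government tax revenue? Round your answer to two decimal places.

630.50

Pre-tax equilibrium: 193 - 3Q = 60 + 3.5Q gives Q* = 20.4615, P* = 131.6154.
With the tax, buyers' net willingness to pay falls by 48.5: (193 - 48.5) - 3Q = 60 + 3.5Q, so Q_t = 13. Buyers pay P_b = 154; sellers receive P_s = P_b - 48.5 = 105.5.
Tax revenue = t x Q_t = 48.5 x 13 = 630.5.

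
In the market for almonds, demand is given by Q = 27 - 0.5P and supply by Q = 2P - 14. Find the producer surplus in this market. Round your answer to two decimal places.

Rewriting demand in inverse form: P = 54 - 2Q.
Rewriting supply in inverse form: P = 7 + 0.5Q.
Equilibrium: 54 - 2Q = 7 + 0.5Q, so Q* = 18.8 and P* = 16.4.
The supply curve's price intercept is 7, so PS = (1/2)(Q*)(P* - 7) = (1/2)(18.8)(9.4) = 88.36.

88.36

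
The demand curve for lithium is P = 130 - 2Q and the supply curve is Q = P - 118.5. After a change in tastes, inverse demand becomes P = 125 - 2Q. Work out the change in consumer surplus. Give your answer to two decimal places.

Rewriting supply in inverse form: P = 118.5 + Q.
Initial equilibrium: Q_0 = 3.8333, P_0 = 122.3333; CS_0 = (1/2)(3.8333)(7.6667) = 14.6944, PS_0 = (1/2)(3.8333)(3.8333) = 7.3472.
New equilibrium: 125 - 2Q = 118.5 + Q gives Q_1 = 2.1667, P_1 = 120.6667; CS_1 = 4.6944, PS_1 = 2.3472.
Change in consumer surplus = 4.6944 - 14.6944 = -10.

-10.00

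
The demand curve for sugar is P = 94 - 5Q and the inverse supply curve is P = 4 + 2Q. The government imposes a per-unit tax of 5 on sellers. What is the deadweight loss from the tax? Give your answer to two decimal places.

1.79

Without the tax, 94 - 5Q = 4 + 2Q so Q* = 12.8571 and P* = 29.7143.
A tax on sellers shifts supply up by 5: 94 - 5Q = 4 + 2Q + 5, so Q_t = 12.1429. Buyers pay P_b = 33.2857; sellers receive P_s = P_b - 5 = 28.2857.
Deadweight loss is the triangle between the curves from Q_t to Q*: (1/2)(12.8571 - 12.1429)(5) = 1.7857.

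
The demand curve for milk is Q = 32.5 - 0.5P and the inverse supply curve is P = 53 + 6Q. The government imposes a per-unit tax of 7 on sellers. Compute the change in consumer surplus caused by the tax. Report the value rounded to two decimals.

Rewriting demand in inverse form: P = 65 - 2Q.
Pre-tax equilibrium: 65 - 2Q = 53 + 6Q gives Q* = 1.5, P* = 62.
A tax on sellers shifts supply up by 7: 65 - 2Q = 53 + 6Q + 7, so Q_t = 0.625. Buyers pay P_b = 63.75; sellers receive P_s = P_b - 7 = 56.75.
CS falls from (1/2)(1.5)(3) = 2.25 to (1/2)(0.625)(1.25) = 0.3906, a change of -1.8594.

-1.86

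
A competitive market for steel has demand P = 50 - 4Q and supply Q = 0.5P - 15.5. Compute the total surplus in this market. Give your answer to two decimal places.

30.08

Rewriting supply in inverse form: P = 31 + 2Q.
Setting demand equal to supply, 19 = 6Q, so Q* = 3.1667 and P* = 37.3333.
Total surplus is the full triangle between the curves from 0 to Q*: (1/2)(3.1667)(50 - 31) = 30.0833.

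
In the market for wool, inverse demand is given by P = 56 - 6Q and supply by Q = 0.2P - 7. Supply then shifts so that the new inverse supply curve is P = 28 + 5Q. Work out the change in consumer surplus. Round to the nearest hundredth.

Rewriting supply in inverse form: P = 35 + 5Q.
Initial equilibrium: Q_0 = 1.9091, P_0 = 44.5455; CS_0 = (1/2)(1.9091)(11.4545) = 10.9339, PS_0 = (1/2)(1.9091)(9.5455) = 9.1116.
New equilibrium: 56 - 6Q = 28 + 5Q gives Q_1 = 2.5455, P_1 = 40.7273; CS_1 = 19.438, PS_1 = 16.1983.
Change in consumer surplus = 19.438 - 10.9339 = 8.5041.

8.50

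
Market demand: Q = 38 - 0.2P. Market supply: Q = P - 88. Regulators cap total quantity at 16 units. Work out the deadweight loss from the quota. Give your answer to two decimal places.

3.00

Rewriting demand in inverse form: P = 190 - 5Q.
Rewriting supply in inverse form: P = 88 + Q.
Unrestricted equilibrium: Q* = (190 - 88)/(5 + 1) = 17.
At Q = 16 the demand price is 190 - 5(16) = 110 and the supply price is 88 + (16) = 104.
Deadweight loss is the triangle between the curves from 16 to 17: (1/2)(110 - 104)(17 - 16) = 3.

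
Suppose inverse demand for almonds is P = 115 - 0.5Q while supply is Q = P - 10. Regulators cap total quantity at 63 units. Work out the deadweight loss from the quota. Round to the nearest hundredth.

36.75

Rewriting supply in inverse form: P = 10 + Q.
Without the quota, 115 - 0.5Q = 10 + Q gives Q* = 70.
At Q = 63 the demand price is 115 - 0.5(63) = 83.5 and the supply price is 10 + (63) = 73.
DWL = (1/2)(gap between curves at 63) x (Q* - 63) = (1/2)(10.5)(7) = 36.75.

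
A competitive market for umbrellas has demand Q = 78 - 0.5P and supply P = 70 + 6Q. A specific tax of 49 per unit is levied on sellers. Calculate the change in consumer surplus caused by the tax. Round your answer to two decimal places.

-94.17

Rewriting demand in inverse form: P = 156 - 2Q.
Without the tax, 156 - 2Q = 70 + 6Q so Q* = 10.75 and P* = 134.5.
A tax on sellers shifts supply up by 49: 156 - 2Q = 70 + 6Q + 49, so Q_t = 4.625. Buyers pay P_b = 146.75; sellers receive P_s = P_b - 49 = 97.75.
CS falls from (1/2)(10.75)(21.5) = 115.5625 to (1/2)(4.625)(9.25) = 21.3906, a change of -94.1719.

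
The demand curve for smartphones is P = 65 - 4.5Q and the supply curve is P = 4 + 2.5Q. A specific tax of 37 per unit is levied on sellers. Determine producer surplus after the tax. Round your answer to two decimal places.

Without the tax, 65 - 4.5Q = 4 + 2.5Q so Q* = 8.7143 and P* = 25.7857.
A tax on sellers shifts supply up by 37: 65 - 4.5Q = 4 + 2.5Q + 37, so Q_t = 3.4286. Buyers pay P_b = 49.5714; sellers receive P_s = P_b - 37 = 12.5714.
Producer surplus is the triangle above supply below P_s: (1/2)(3.4286)(12.5714 - 4) = 14.6939.

14.69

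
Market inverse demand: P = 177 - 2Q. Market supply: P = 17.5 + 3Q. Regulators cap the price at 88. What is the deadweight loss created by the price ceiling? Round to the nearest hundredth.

Without the control, 177 - 2Q = 17.5 + 3Q so Q* = 31.9 and P* = 113.2.
At the ceiling price 88, quantity supplied is (88 - 17.5)/3 = 23.5; supply is the short side, so Q = 23.5 trades at P = 88.
The lost-trades triangle has base Q* - 23.5 = 8.4 and height equal to the gap between the curves at Q = 23.5, which is 130 - 88 = 42. DWL = (1/2)(8.4)(42) = 176.4.

176.40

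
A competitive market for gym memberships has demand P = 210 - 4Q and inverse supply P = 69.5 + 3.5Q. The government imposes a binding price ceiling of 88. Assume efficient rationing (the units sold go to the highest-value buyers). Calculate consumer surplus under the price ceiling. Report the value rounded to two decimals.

Free-market equilibrium: 210 - 4Q = 69.5 + 3.5Q gives Q* = 18.7333, P* = 135.0667.
At the ceiling price 88, quantity supplied is (88 - 69.5)/3.5 = 5.2857; supply is the short side, so Q = 5.2857 trades at P = 88.
The demand price at Q = 5.2857 is 188.8571. CS is the trapezoid between demand and 88 over [0, 5.2857]: (1/2)[(210 - 88) + (188.8571 - 88)](5.2857) = 588.9796.

588.98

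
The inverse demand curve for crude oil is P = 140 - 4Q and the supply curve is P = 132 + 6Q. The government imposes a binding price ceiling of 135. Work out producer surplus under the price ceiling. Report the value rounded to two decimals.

0.75

Free-market equilibrium: 140 - 4Q = 132 + 6Q gives Q* = 0.8, P* = 136.8.
At the ceiling price 135, quantity supplied is (135 - 132)/6 = 0.5; supply is the short side, so Q = 0.5 trades at P = 135.
PS is the triangle above supply below 135: (1/2)(0.5)(135 - 132) = 0.75.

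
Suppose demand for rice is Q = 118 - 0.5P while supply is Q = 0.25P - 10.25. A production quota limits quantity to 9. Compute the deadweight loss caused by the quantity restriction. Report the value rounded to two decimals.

1656.75

Rewriting demand in inverse form: P = 236 - 2Q.
Rewriting supply in inverse form: P = 41 + 4Q.
Unrestricted equilibrium: Q* = (236 - 41)/(2 + 4) = 32.5.
At Q = 9 the demand price is 236 - 2(9) = 218 and the supply price is 41 + 4(9) = 77.
DWL = (1/2)(gap between curves at 9) x (Q* - 9) = (1/2)(141)(23.5) = 1656.75.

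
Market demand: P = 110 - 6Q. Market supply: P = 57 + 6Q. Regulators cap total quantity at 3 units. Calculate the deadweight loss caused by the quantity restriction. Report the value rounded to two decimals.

Without the quota, 110 - 6Q = 57 + 6Q gives Q* = 4.4167.
At Q = 3 the demand price is 110 - 6(3) = 92 and the supply price is 57 + 6(3) = 75.
Deadweight loss is the triangle between the curves from 3 to 4.4167: (1/2)(92 - 75)(4.4167 - 3) = 12.0417.

12.04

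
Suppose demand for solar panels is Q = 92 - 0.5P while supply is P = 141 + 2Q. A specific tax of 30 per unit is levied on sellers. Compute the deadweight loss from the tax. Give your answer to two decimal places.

Rewriting demand in inverse form: P = 184 - 2Q.
Without the tax, 184 - 2Q = 141 + 2Q so Q* = 10.75 and P* = 162.5.
A tax on sellers shifts supply up by 30: 184 - 2Q = 141 + 2Q + 30, so Q_t = 3.25. Buyers pay P_b = 177.5; sellers receive P_s = P_b - 30 = 147.5.
The welfare triangle lost has base Q* - Q_t = 7.5 and height t = 30, so DWL = (1/2)(7.5)(30) = 112.5.

112.50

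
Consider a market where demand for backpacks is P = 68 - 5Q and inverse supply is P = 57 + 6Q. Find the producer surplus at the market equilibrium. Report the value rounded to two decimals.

3.00

Set 68 - 5Q = 57 + 6Q, which gives 11 = 11Q, so Q* = 1 and P* = 68 - 5(1) = 63.
Producer surplus is the triangle above supply below P*: (1/2)(1)(63 - 57) = (1/2)(1)(6) = 3.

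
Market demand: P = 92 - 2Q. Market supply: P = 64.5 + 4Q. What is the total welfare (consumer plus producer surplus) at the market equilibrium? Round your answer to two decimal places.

63.02

Set 92 - 2Q = 64.5 + 4Q, which gives 27.5 = 6Q, so Q* = 4.5833 and P* = 92 - 2(4.5833) = 82.8333.
CS = (1/2)(4.5833)(9.1667) = 21.0069 and PS = (1/2)(4.5833)(18.3333) = 42.0139, so total surplus = 63.0208.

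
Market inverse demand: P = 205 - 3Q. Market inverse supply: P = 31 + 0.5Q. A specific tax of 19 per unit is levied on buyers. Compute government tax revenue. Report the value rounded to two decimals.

841.43

Pre-tax equilibrium: 205 - 3Q = 31 + 0.5Q gives Q* = 49.7143, P* = 55.8571.
A tax on buyers shifts demand down by 19: (205 - 19) - 3Q = 31 + 0.5Q, so Q_t = 44.2857. Buyers pay P_b = 72.1429; sellers receive P_s = P_b - 19 = 53.1429.
Tax revenue = t x Q_t = 19 x 44.2857 = 841.4286.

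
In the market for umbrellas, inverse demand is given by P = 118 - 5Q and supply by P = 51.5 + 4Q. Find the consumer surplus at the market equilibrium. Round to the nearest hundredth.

Set 118 - 5Q = 51.5 + 4Q, which gives 66.5 = 9Q, so Q* = 7.3889 and P* = 118 - 5(7.3889) = 81.0556.
CS is the area between the demand curve and P* from 0 to Q*: (1/2)(7.3889)(36.9444) = 136.4892.

136.49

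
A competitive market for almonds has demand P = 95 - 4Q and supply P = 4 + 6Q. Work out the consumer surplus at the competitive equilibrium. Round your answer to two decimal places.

Setting demand equal to supply, 91 = 10Q, so Q* = 9.1 and P* = 58.6.
The demand choke price is 95, so CS = (1/2)(Q*)(95 - P*) = (1/2)(9.1)(36.4) = 165.62.

165.62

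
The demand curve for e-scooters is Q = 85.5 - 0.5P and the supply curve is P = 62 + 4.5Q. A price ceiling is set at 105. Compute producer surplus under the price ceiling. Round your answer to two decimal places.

Rewriting demand in inverse form: P = 171 - 2Q.
Free-market equilibrium: 171 - 2Q = 62 + 4.5Q gives Q* = 16.7692, P* = 137.4615.
At the ceiling price 105, quantity supplied is (105 - 62)/4.5 = 9.5556; supply is the short side, so Q = 9.5556 trades at P = 105.
PS is the triangle above supply below 105: (1/2)(9.5556)(105 - 62) = 205.4444.

205.44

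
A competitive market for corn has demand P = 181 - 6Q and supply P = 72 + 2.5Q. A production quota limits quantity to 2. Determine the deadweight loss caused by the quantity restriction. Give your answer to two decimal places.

497.88

Unrestricted equilibrium: Q* = (181 - 72)/(6 + 2.5) = 12.8235.
At Q = 2 the demand price is 181 - 6(2) = 169 and the supply price is 72 + 2.5(2) = 77.
DWL = (1/2)(gap between curves at 2) x (Q* - 2) = (1/2)(92)(10.8235) = 497.8824.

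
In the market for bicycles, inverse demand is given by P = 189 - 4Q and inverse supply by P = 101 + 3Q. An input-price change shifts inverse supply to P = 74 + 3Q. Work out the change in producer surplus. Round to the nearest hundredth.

Initial equilibrium: Q_0 = 12.5714, P_0 = 138.7143; CS_0 = (1/2)(12.5714)(50.2857) = 316.0816, PS_0 = (1/2)(12.5714)(37.7143) = 237.0612.
New equilibrium: 189 - 4Q = 74 + 3Q gives Q_1 = 16.4286, P_1 = 123.2857; CS_1 = 539.7959, PS_1 = 404.8469.
Change in producer surplus = 404.8469 - 237.0612 = 167.7857.

167.79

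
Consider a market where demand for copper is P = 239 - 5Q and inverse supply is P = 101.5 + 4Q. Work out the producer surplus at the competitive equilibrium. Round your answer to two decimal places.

Equilibrium: 239 - 5Q = 101.5 + 4Q, so Q* = 15.2778 and P* = 162.6111.
PS is the area between P* and the supply curve from 0 to Q*: (1/2)(15.2778)(61.1111) = 466.821.

466.82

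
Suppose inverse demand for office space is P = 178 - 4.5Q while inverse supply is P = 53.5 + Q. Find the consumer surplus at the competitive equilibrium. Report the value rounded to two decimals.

1152.91

Set 178 - 4.5Q = 53.5 + Q, which gives 124.5 = 5.5Q, so Q* = 22.6364 and P* = 178 - 4.5(22.6364) = 76.1364.
Consumer surplus is the triangle under demand above P*: (1/2)(22.6364)(178 - 76.1364) = (1/2)(22.6364)(101.8636) = 1152.9112.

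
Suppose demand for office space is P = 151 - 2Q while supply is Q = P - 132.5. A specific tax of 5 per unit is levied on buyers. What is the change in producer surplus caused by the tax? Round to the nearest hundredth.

Rewriting supply in inverse form: P = 132.5 + Q.
Pre-tax equilibrium: 151 - 2Q = 132.5 + Q gives Q* = 6.1667, P* = 138.6667.
With the tax, buyers' net willingness to pay falls by 5: (151 - 5) - 2Q = 132.5 + Q, so Q_t = 4.5. Buyers pay P_b = 142; sellers receive P_s = P_b - 5 = 137.
PS falls from (1/2)(6.1667)(6.1667) = 19.0139 to (1/2)(4.5)(4.5) = 10.125, a change of -8.8889.

-8.89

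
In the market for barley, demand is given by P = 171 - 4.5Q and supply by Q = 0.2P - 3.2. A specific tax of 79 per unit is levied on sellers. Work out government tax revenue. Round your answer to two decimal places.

632.00

Rewriting supply in inverse form: P = 16 + 5Q.
Without the tax, 171 - 4.5Q = 16 + 5Q so Q* = 16.3158 and P* = 97.5789.
With the tax, sellers need 79 more per unit: 171 - 4.5Q = 16 + 5Q + 79, so Q_t = 8. Buyers pay P_b = 135; sellers receive P_s = P_b - 79 = 56.
Tax revenue = t x Q_t = 79 x 8 = 632.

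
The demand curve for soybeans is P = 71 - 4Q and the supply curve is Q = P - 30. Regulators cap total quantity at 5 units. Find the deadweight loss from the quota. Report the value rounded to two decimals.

25.60

Rewriting supply in inverse form: P = 30 + Q.
Unrestricted equilibrium: Q* = (71 - 30)/(4 + 1) = 8.2.
At Q = 5 the demand price is 71 - 4(5) = 51 and the supply price is 30 + (5) = 35.
Deadweight loss is the triangle between the curves from 5 to 8.2: (1/2)(51 - 35)(8.2 - 5) = 25.6.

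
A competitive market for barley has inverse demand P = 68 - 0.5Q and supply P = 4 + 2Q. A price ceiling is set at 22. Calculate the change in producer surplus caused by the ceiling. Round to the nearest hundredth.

-574.36

Free-market equilibrium: 68 - 0.5Q = 4 + 2Q gives Q* = 25.6, P* = 55.2.
At the ceiling price 22, quantity supplied is (22 - 4)/2 = 9; supply is the short side, so Q = 9 trades at P = 22.
PS goes from (1/2)(25.6)(51.2) = 655.36 to 81 (computed as (22 - 4)(9) - (1/2)(2)(9)^2), a change of -574.36.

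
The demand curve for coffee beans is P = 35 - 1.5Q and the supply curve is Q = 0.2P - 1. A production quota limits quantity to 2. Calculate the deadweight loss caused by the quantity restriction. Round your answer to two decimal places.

22.23

Rewriting supply in inverse form: P = 5 + 5Q.
Without the quota, 35 - 1.5Q = 5 + 5Q gives Q* = 4.6154.
At Q = 2 the demand price is 35 - 1.5(2) = 32 and the supply price is 5 + 5(2) = 15.
Deadweight loss is the triangle between the curves from 2 to 4.6154: (1/2)(32 - 15)(4.6154 - 2) = 22.2308.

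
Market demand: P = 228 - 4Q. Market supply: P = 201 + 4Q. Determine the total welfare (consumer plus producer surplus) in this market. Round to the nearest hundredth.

45.56

Set 228 - 4Q = 201 + 4Q, which gives 27 = 8Q, so Q* = 3.375 and P* = 228 - 4(3.375) = 214.5.
Total surplus is the full triangle between the curves from 0 to Q*: (1/2)(3.375)(228 - 201) = 45.5625.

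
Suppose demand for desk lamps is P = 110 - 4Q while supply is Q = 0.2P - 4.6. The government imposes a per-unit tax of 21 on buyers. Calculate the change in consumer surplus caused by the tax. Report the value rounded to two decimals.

Rewriting supply in inverse form: P = 23 + 5Q.
Without the tax, 110 - 4Q = 23 + 5Q so Q* = 9.6667 and P* = 71.3333.
A tax on buyers shifts demand down by 21: (110 - 21) - 4Q = 23 + 5Q, so Q_t = 7.3333. Buyers pay P_b = 80.6667; sellers receive P_s = P_b - 21 = 59.6667.
CS falls from (1/2)(9.6667)(38.6667) = 186.8889 to (1/2)(7.3333)(29.3333) = 107.5556, a change of -79.3333.

-79.33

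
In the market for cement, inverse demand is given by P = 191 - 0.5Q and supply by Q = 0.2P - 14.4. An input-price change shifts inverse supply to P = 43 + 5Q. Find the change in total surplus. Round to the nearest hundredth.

Rewriting supply in inverse form: P = 72 + 5Q.
Initial equilibrium: Q_0 = 21.6364, P_0 = 180.1818; CS_0 = (1/2)(21.6364)(10.8182) = 117.0331, PS_0 = (1/2)(21.6364)(108.1818) = 1170.3306.
New equilibrium: 191 - 0.5Q = 43 + 5Q gives Q_1 = 26.9091, P_1 = 177.5455; CS_1 = 181.0248, PS_1 = 1810.2479.
Change in total surplus = (181.0248 + 1810.2479) - (117.0331 + 1170.3306) = 703.9091.

703.91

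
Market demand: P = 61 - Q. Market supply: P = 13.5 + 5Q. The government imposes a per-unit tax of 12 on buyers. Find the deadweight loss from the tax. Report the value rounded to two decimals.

Without the tax, 61 - Q = 13.5 + 5Q so Q* = 7.9167 and P* = 53.0833.
With the tax, buyers' net willingness to pay falls by 12: (61 - 12) - Q = 13.5 + 5Q, so Q_t = 5.9167. Buyers pay P_b = 55.0833; sellers receive P_s = P_b - 12 = 43.0833.
The welfare triangle lost has base Q* - Q_t = 2 and height t = 12, so DWL = (1/2)(2)(12) = 12.

12.00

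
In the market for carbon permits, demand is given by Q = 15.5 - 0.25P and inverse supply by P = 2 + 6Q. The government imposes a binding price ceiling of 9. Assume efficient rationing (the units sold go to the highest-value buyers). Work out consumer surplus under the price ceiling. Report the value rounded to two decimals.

59.11

Rewriting demand in inverse form: P = 62 - 4Q.
Free-market equilibrium: 62 - 4Q = 2 + 6Q gives Q* = 6, P* = 38.
At P = 9, sellers supply (9 - 2)/6 = 1.1667 while buyers want more, so the quantity traded is 1.1667 at price 9.
The demand price at Q = 1.1667 is 57.3333. CS is the trapezoid between demand and 9 over [0, 1.1667]: (1/2)[(62 - 9) + (57.3333 - 9)](1.1667) = 59.1111.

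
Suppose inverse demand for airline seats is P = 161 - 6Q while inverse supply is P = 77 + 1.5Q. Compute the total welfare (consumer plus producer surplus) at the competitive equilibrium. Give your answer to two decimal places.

470.40

Set 161 - 6Q = 77 + 1.5Q, which gives 84 = 7.5Q, so Q* = 11.2 and P* = 161 - 6(11.2) = 93.8.
CS = (1/2)(11.2)(67.2) = 376.32 and PS = (1/2)(11.2)(16.8) = 94.08, so total surplus = 470.4.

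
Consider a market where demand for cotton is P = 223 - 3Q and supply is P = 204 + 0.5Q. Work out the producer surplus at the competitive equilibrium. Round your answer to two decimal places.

7.37

Set 223 - 3Q = 204 + 0.5Q, which gives 19 = 3.5Q, so Q* = 5.4286 and P* = 223 - 3(5.4286) = 206.7143.
PS is the area between P* and the supply curve from 0 to Q*: (1/2)(5.4286)(2.7143) = 7.3673.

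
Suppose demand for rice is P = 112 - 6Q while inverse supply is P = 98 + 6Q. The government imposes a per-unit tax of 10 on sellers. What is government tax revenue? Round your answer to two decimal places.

Pre-tax equilibrium: 112 - 6Q = 98 + 6Q gives Q* = 1.1667, P* = 105.
With the tax, sellers need 10 more per unit: 112 - 6Q = 98 + 6Q + 10, so Q_t = 0.3333. Buyers pay P_b = 110; sellers receive P_s = P_b - 10 = 100.
Revenue is the tax times quantity traded: 10 x 0.3333 = 3.3333.

3.33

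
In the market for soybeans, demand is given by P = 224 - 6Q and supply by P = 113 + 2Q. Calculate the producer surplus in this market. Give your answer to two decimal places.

Equilibrium: 224 - 6Q = 113 + 2Q, so Q* = 13.875 and P* = 140.75.
Producer surplus is the triangle above supply below P*: (1/2)(13.875)(140.75 - 113) = (1/2)(13.875)(27.75) = 192.5156.

192.52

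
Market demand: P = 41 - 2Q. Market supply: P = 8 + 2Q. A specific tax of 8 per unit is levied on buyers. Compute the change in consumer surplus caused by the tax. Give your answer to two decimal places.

-29.00

Pre-tax equilibrium: 41 - 2Q = 8 + 2Q gives Q* = 8.25, P* = 24.5.
A tax on buyers shifts demand down by 8: (41 - 8) - 2Q = 8 + 2Q, so Q_t = 6.25. Buyers pay P_b = 28.5; sellers receive P_s = P_b - 8 = 20.5.
CS falls from (1/2)(8.25)(16.5) = 68.0625 to (1/2)(6.25)(12.5) = 39.0625, a change of -29.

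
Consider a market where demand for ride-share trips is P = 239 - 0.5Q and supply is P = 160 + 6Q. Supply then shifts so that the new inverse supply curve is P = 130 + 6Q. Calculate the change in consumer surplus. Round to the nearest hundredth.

Initial equilibrium: Q_0 = 12.1538, P_0 = 232.9231; CS_0 = (1/2)(12.1538)(6.0769) = 36.929, PS_0 = (1/2)(12.1538)(72.9231) = 443.1479.
New equilibrium: 239 - 0.5Q = 130 + 6Q gives Q_1 = 16.7692, P_1 = 230.6154; CS_1 = 70.3018, PS_1 = 843.6213.
Change in consumer surplus = 70.3018 - 36.929 = 33.3728.

33.37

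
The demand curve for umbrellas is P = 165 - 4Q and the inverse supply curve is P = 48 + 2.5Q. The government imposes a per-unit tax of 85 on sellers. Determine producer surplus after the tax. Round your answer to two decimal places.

30.30

Pre-tax equilibrium: 165 - 4Q = 48 + 2.5Q gives Q* = 18, P* = 93.
A tax on sellers shifts supply up by 85: 165 - 4Q = 48 + 2.5Q + 85, so Q_t = 4.9231. Buyers pay P_b = 145.3077; sellers receive P_s = P_b - 85 = 60.3077.
Producer surplus is the triangle above supply below P_s: (1/2)(4.9231)(60.3077 - 48) = 30.2959.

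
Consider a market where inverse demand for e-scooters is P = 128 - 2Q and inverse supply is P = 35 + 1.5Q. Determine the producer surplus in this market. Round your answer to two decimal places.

Setting demand equal to supply, 93 = 3.5Q, so Q* = 26.5714 and P* = 74.8571.
The supply curve's price intercept is 35, so PS = (1/2)(Q*)(P* - 35) = (1/2)(26.5714)(39.8571) = 529.5306.

529.53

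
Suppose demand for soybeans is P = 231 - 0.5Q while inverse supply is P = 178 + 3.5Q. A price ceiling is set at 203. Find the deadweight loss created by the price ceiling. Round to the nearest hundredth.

74.59

Without the control, 231 - 0.5Q = 178 + 3.5Q so Q* = 13.25 and P* = 224.375.
At the ceiling price 203, quantity supplied is (203 - 178)/3.5 = 7.1429; supply is the short side, so Q = 7.1429 trades at P = 203.
The lost-trades triangle has base Q* - 7.1429 = 6.1071 and height equal to the gap between the curves at Q = 7.1429, which is 227.4286 - 203 = 24.4286. DWL = (1/2)(6.1071)(24.4286) = 74.5944.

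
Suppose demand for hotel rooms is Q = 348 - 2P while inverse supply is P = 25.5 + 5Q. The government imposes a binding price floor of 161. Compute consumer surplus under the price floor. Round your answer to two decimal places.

169.00

Rewriting demand in inverse form: P = 174 - 0.5Q.
Without the control, 174 - 0.5Q = 25.5 + 5Q so Q* = 27 and P* = 160.5.
At the floor price 161, quantity demanded is (174 - 161)/0.5 = 26; demand is the short side, so Q = 26 trades at P = 161.
CS is the triangle under demand above 161: (1/2)(26)(174 - 161) = 169.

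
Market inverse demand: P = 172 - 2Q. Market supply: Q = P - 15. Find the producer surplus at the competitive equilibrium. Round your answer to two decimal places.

Rewriting supply in inverse form: P = 15 + Q.
Setting demand equal to supply, 157 = 3Q, so Q* = 52.3333 and P* = 67.3333.
Producer surplus is the triangle above supply below P*: (1/2)(52.3333)(67.3333 - 15) = (1/2)(52.3333)(52.3333) = 1369.3889.

1369.39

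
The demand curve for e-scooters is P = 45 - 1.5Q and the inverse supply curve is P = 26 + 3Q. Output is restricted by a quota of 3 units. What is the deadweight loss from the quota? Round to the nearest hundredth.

3.36

Without the quota, 45 - 1.5Q = 26 + 3Q gives Q* = 4.2222.
At Q = 3 the demand price is 45 - 1.5(3) = 40.5 and the supply price is 26 + 3(3) = 35.
DWL = (1/2)(gap between curves at 3) x (Q* - 3) = (1/2)(5.5)(1.2222) = 3.3611.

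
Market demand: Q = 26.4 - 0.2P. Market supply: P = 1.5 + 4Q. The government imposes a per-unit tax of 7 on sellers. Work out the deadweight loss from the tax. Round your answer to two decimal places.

2.72

Rewriting demand in inverse form: P = 132 - 5Q.
Without the tax, 132 - 5Q = 1.5 + 4Q so Q* = 14.5 and P* = 59.5.
With the tax, sellers need 7 more per unit: 132 - 5Q = 1.5 + 4Q + 7, so Q_t = 13.7222. Buyers pay P_b = 63.3889; sellers receive P_s = P_b - 7 = 56.3889.
Deadweight loss is the triangle between the curves from Q_t to Q*: (1/2)(14.5 - 13.7222)(7) = 2.7222.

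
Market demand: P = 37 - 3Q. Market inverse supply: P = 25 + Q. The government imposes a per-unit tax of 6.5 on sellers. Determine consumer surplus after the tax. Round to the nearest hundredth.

2.84

Pre-tax equilibrium: 37 - 3Q = 25 + Q gives Q* = 3, P* = 28.
With the tax, sellers need 6.5 more per unit: 37 - 3Q = 25 + Q + 6.5, so Q_t = 1.375. Buyers pay P_b = 32.875; sellers receive P_s = P_b - 6.5 = 26.375.
Consumer surplus is the triangle under demand above P_b: (1/2)(1.375)(37 - 32.875) = 2.8359.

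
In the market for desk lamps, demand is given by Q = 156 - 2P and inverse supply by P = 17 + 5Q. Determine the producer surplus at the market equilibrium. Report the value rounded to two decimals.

Rewriting demand in inverse form: P = 78 - 0.5Q.
Equilibrium: 78 - 0.5Q = 17 + 5Q, so Q* = 11.0909 and P* = 72.4545.
The supply curve's price intercept is 17, so PS = (1/2)(Q*)(P* - 17) = (1/2)(11.0909)(55.4545) = 307.5207.

307.52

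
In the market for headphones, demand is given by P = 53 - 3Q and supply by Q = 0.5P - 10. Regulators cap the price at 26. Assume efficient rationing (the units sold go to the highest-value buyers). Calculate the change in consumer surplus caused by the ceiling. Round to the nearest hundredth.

Rewriting supply in inverse form: P = 20 + 2Q.
Without the control, 53 - 3Q = 20 + 2Q so Q* = 6.6 and P* = 33.2.
At P = 26, sellers supply (26 - 20)/2 = 3 while buyers want more, so the quantity traded is 3 at price 26.
CS goes from (1/2)(6.6)(19.8) = 65.34 to 67.5 (computed as (53 - 26)(3) - (1/2)(3)(3)^2), a change of 2.16.

2.16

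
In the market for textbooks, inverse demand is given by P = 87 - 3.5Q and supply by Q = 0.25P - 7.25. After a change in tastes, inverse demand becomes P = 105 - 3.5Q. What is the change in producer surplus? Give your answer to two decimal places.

Rewriting supply in inverse form: P = 29 + 4Q.
Initial equilibrium: Q_0 = 7.7333, P_0 = 59.9333; CS_0 = (1/2)(7.7333)(27.0667) = 104.6578, PS_0 = (1/2)(7.7333)(30.9333) = 119.6089.
New equilibrium: 105 - 3.5Q = 29 + 4Q gives Q_1 = 10.1333, P_1 = 69.5333; CS_1 = 179.6978, PS_1 = 205.3689.
Change in producer surplus = 205.3689 - 119.6089 = 85.76.

85.76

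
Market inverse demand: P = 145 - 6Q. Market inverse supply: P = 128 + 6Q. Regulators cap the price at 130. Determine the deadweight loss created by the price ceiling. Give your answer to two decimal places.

7.04

Free-market equilibrium: 145 - 6Q = 128 + 6Q gives Q* = 1.4167, P* = 136.5.
At P = 130, sellers supply (130 - 128)/6 = 0.3333 while buyers want more, so the quantity traded is 0.3333 at price 130.
The lost-trades triangle has base Q* - 0.3333 = 1.0833 and height equal to the gap between the curves at Q = 0.3333, which is 143 - 130 = 13. DWL = (1/2)(1.0833)(13) = 7.0417.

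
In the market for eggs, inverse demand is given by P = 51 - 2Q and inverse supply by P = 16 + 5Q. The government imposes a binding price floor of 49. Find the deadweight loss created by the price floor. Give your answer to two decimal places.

56.00

Free-market equilibrium: 51 - 2Q = 16 + 5Q gives Q* = 5, P* = 41.
At the floor price 49, quantity demanded is (51 - 49)/2 = 1; demand is the short side, so Q = 1 trades at P = 49.
At Q = 1 the demand price is 49 and the supply price is 21. Deadweight loss is the triangle between the curves from 1 to 5: (1/2)(49 - 21)(5 - 1) = 56.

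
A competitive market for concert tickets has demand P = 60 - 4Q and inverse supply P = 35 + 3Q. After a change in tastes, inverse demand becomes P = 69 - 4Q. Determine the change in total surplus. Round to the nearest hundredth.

Initial equilibrium: Q_0 = 3.5714, P_0 = 45.7143; CS_0 = (1/2)(3.5714)(14.2857) = 25.5102, PS_0 = (1/2)(3.5714)(10.7143) = 19.1327.
New equilibrium: 69 - 4Q = 35 + 3Q gives Q_1 = 4.8571, P_1 = 49.5714; CS_1 = 47.1837, PS_1 = 35.3878.
Change in total surplus = (47.1837 + 35.3878) - (25.5102 + 19.1327) = 37.9286.

37.93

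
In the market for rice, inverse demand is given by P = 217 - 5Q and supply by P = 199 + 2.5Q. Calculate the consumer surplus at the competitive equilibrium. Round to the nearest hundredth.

14.40

Equilibrium: 217 - 5Q = 199 + 2.5Q, so Q* = 2.4 and P* = 205.
The demand choke price is 217, so CS = (1/2)(Q*)(217 - P*) = (1/2)(2.4)(12) = 14.4.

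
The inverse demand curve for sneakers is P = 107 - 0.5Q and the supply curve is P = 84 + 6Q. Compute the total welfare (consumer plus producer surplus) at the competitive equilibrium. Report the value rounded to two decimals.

40.69

Equilibrium: 107 - 0.5Q = 84 + 6Q, so Q* = 3.5385 and P* = 105.2308.
CS = (1/2)(3.5385)(1.7692) = 3.1302 and PS = (1/2)(3.5385)(21.2308) = 37.5621, so total surplus = 40.6923.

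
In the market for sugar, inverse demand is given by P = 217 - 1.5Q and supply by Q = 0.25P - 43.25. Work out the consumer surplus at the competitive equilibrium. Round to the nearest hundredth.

Rewriting supply in inverse form: P = 173 + 4Q.
Setting demand equal to supply, 44 = 5.5Q, so Q* = 8 and P* = 205.
CS is the area between the demand curve and P* from 0 to Q*: (1/2)(8)(12) = 48.

48.00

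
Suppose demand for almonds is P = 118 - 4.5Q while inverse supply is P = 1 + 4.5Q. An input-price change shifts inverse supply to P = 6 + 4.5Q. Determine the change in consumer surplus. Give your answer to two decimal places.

Initial equilibrium: Q_0 = 13, P_0 = 59.5; CS_0 = (1/2)(13)(58.5) = 380.25, PS_0 = (1/2)(13)(58.5) = 380.25.
New equilibrium: 118 - 4.5Q = 6 + 4.5Q gives Q_1 = 12.4444, P_1 = 62; CS_1 = 348.4444, PS_1 = 348.4444.
Change in consumer surplus = 348.4444 - 380.25 = -31.8056.

-31.81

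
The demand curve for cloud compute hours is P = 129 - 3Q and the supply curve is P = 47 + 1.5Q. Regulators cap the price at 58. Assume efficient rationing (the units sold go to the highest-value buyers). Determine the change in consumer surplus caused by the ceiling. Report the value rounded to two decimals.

Without the control, 129 - 3Q = 47 + 1.5Q so Q* = 18.2222 and P* = 74.3333.
At the ceiling price 58, quantity supplied is (58 - 47)/1.5 = 7.3333; supply is the short side, so Q = 7.3333 trades at P = 58.
CS goes from (1/2)(18.2222)(54.6667) = 498.0741 to 440 (computed as (129 - 58)(7.3333) - (1/2)(3)(7.3333)^2), a change of -58.0741.

-58.07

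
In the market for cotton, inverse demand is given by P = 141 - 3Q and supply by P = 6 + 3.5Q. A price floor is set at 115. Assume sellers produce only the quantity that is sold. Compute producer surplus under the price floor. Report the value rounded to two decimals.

Without the control, 141 - 3Q = 6 + 3.5Q so Q* = 20.7692 and P* = 78.6923.
At the floor price 115, quantity demanded is (141 - 115)/3 = 8.6667; demand is the short side, so Q = 8.6667 trades at P = 115.
The supply price at Q = 8.6667 is 36.3333. PS is the trapezoid between 115 and supply over [0, 8.6667]: (1/2)[(115 - 6) + (115 - 36.3333)](8.6667) = 813.2222.

813.22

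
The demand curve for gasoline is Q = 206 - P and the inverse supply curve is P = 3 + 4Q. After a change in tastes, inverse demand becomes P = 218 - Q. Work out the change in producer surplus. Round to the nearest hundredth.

401.28

Rewriting demand in inverse form: P = 206 - Q.
Initial equilibrium: Q_0 = 40.6, P_0 = 165.4; CS_0 = (1/2)(40.6)(40.6) = 824.18, PS_0 = (1/2)(40.6)(162.4) = 3296.72.
New equilibrium: 218 - Q = 3 + 4Q gives Q_1 = 43, P_1 = 175; CS_1 = 924.5, PS_1 = 3698.
Change in producer surplus = 3698 - 3296.72 = 401.28.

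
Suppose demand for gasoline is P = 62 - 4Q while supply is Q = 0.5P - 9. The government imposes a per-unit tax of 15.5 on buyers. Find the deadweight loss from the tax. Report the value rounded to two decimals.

20.02

Rewriting supply in inverse form: P = 18 + 2Q.
Pre-tax equilibrium: 62 - 4Q = 18 + 2Q gives Q* = 7.3333, P* = 32.6667.
With the tax, buyers' net willingness to pay falls by 15.5: (62 - 15.5) - 4Q = 18 + 2Q, so Q_t = 4.75. Buyers pay P_b = 43; sellers receive P_s = P_b - 15.5 = 27.5.
The welfare triangle lost has base Q* - Q_t = 2.5833 and height t = 15.5, so DWL = (1/2)(2.5833)(15.5) = 20.0208.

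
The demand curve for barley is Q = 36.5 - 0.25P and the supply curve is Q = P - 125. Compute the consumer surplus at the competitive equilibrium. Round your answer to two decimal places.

Rewriting demand in inverse form: P = 146 - 4Q.
Rewriting supply in inverse form: P = 125 + Q.
Setting demand equal to supply, 21 = 5Q, so Q* = 4.2 and P* = 129.2.
The demand choke price is 146, so CS = (1/2)(Q*)(146 - P*) = (1/2)(4.2)(16.8) = 35.28.

35.28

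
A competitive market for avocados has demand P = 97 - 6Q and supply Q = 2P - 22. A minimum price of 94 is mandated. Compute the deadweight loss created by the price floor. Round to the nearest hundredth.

526.74

Rewriting supply in inverse form: P = 11 + 0.5Q.
Free-market equilibrium: 97 - 6Q = 11 + 0.5Q gives Q* = 13.2308, P* = 17.6154.
At the floor price 94, quantity demanded is (97 - 94)/6 = 0.5; demand is the short side, so Q = 0.5 trades at P = 94.
At Q = 0.5 the demand price is 94 and the supply price is 11.25. Deadweight loss is the triangle between the curves from 0.5 to 13.2308: (1/2)(94 - 11.25)(13.2308 - 0.5) = 526.7356.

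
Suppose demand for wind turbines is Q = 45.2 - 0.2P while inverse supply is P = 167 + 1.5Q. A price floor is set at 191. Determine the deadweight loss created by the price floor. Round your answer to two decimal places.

14.02

Rewriting demand in inverse form: P = 226 - 5Q.
Without the control, 226 - 5Q = 167 + 1.5Q so Q* = 9.0769 and P* = 180.6154.
At the floor price 191, quantity demanded is (226 - 191)/5 = 7; demand is the short side, so Q = 7 trades at P = 191.
The lost-trades triangle has base Q* - 7 = 2.0769 and height equal to the gap between the curves at Q = 7, which is 191 - 177.5 = 13.5. DWL = (1/2)(2.0769)(13.5) = 14.0192.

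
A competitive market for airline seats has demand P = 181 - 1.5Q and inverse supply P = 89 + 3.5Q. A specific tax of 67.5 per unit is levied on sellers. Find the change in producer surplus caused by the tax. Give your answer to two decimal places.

-550.46

Pre-tax equilibrium: 181 - 1.5Q = 89 + 3.5Q gives Q* = 18.4, P* = 153.4.
With the tax, sellers need 67.5 more per unit: 181 - 1.5Q = 89 + 3.5Q + 67.5, so Q_t = 4.9. Buyers pay P_b = 173.65; sellers receive P_s = P_b - 67.5 = 106.15.
PS falls from (1/2)(18.4)(64.4) = 592.48 to (1/2)(4.9)(17.15) = 42.0175, a change of -550.4625.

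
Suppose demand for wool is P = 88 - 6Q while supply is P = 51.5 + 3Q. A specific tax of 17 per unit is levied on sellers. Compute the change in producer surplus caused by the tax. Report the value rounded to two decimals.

Without the tax, 88 - 6Q = 51.5 + 3Q so Q* = 4.0556 and P* = 63.6667.
A tax on sellers shifts supply up by 17: 88 - 6Q = 51.5 + 3Q + 17, so Q_t = 2.1667. Buyers pay P_b = 75; sellers receive P_s = P_b - 17 = 58.
PS falls from (1/2)(4.0556)(12.1667) = 24.6713 to (1/2)(2.1667)(6.5) = 7.0417, a change of -17.6296.

-17.63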